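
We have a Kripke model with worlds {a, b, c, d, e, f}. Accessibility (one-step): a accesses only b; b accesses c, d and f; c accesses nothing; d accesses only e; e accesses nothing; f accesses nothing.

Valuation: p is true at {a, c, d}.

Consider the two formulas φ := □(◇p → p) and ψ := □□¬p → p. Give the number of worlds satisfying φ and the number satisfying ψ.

For □(◇p → p):
a: successors {b}; ◇p → p there: b:F. ✗
b: successors {c, d, f}; ◇p → p there: c:T, d:T, f:T. ✓
c: no successors, so □(◇p → p) holds vacuously. ✓
d: successors {e}; ◇p → p there: e:T. ✓
e: no successors, so □(◇p → p) holds vacuously. ✓
f: no successors, so □(◇p → p) holds vacuously. ✓
— 5 worlds.
For □□¬p → p:
a: □□¬p is F, p is T. ✓
b: □□¬p is T, p is F. ✗
c: □□¬p is T, p is T. ✓
d: □□¬p is T, p is T. ✓
e: □□¬p is T, p is F. ✗
f: □□¬p is T, p is F. ✗
— 3 worlds.

5 and 3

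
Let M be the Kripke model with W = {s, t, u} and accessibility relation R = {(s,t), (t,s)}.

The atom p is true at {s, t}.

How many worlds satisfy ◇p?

s: successors {t}; p there: t:T. ✓
t: successors {s}; p there: s:T. ✓
u: no successors, so ◇p fails. ✗
Satisfying worlds: {s, t}.

2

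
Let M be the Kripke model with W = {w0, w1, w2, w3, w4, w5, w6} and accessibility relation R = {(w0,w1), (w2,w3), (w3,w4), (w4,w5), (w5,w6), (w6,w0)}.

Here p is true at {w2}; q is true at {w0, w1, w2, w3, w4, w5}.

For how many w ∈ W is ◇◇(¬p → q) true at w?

w0: successors {w1}; ◇(¬p → q) there: w1:F. ✗
w1: no successors, so ◇◇(¬p → q) fails. ✗
w2: successors {w3}; ◇(¬p → q) there: w3:T. ✓
w3: successors {w4}; ◇(¬p → q) there: w4:T. ✓
w4: successors {w5}; ◇(¬p → q) there: w5:F. ✗
w5: successors {w6}; ◇(¬p → q) there: w6:T. ✓
w6: successors {w0}; ◇(¬p → q) there: w0:T. ✓
Satisfying worlds: {w2, w3, w5, w6}.

4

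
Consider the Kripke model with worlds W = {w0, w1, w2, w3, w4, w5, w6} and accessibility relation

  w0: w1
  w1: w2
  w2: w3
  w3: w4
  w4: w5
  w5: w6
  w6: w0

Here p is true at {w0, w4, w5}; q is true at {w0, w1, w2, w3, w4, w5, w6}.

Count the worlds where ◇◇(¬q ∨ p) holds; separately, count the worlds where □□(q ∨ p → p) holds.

3 and 3

For ◇◇(¬q ∨ p):
w0: successors {w1}; ◇(¬q ∨ p) there: w1:F. ✗
w1: successors {w2}; ◇(¬q ∨ p) there: w2:F. ✗
w2: successors {w3}; ◇(¬q ∨ p) there: w3:T. ✓
w3: successors {w4}; ◇(¬q ∨ p) there: w4:T. ✓
w4: successors {w5}; ◇(¬q ∨ p) there: w5:F. ✗
w5: successors {w6}; ◇(¬q ∨ p) there: w6:T. ✓
w6: successors {w0}; ◇(¬q ∨ p) there: w0:F. ✗
— 3 worlds.
For □□(q ∨ p → p):
w0: successors {w1}; □(q ∨ p → p) there: w1:F. ✗
w1: successors {w2}; □(q ∨ p → p) there: w2:F. ✗
w2: successors {w3}; □(q ∨ p → p) there: w3:T. ✓
w3: successors {w4}; □(q ∨ p → p) there: w4:T. ✓
w4: successors {w5}; □(q ∨ p → p) there: w5:F. ✗
w5: successors {w6}; □(q ∨ p → p) there: w6:T. ✓
w6: successors {w0}; □(q ∨ p → p) there: w0:F. ✗
— 3 worlds.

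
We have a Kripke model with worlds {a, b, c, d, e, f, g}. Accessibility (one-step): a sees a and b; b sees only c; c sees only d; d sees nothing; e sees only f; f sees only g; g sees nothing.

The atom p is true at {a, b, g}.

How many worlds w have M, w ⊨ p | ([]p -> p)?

a: p is T, []p -> p is T. ✓
b: p is T, []p -> p is T. ✓
c: p is F, []p -> p is T. ✓
d: p is F, []p -> p is F. ✗
e: p is F, []p -> p is T. ✓
f: p is F, []p -> p is F. ✗
g: p is T, []p -> p is T. ✓
Satisfying worlds: {a, b, c, e, g}.

5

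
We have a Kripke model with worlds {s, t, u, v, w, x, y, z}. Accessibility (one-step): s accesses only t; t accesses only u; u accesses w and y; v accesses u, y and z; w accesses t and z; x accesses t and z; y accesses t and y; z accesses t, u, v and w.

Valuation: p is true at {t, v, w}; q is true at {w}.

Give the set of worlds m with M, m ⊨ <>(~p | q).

s: successors {t}; ~p | q there: t:F. ✗
t: successors {u}; ~p | q there: u:T. ✓
u: successors {w, y}; ~p | q there: w:T, y:T. ✓
v: successors {u, y, z}; ~p | q there: u:T, y:T, z:T. ✓
w: successors {t, z}; ~p | q there: t:F, z:T. ✓
x: successors {t, z}; ~p | q there: t:F, z:T. ✓
y: successors {t, y}; ~p | q there: t:F, y:T. ✓
z: successors {t, u, v, w}; ~p | q there: t:F, u:T, v:F, w:T. ✓

{t, u, v, w, x, y, z}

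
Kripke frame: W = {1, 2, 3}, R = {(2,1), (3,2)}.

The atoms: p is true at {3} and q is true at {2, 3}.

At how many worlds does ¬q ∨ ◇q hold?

1: ¬q is T, ◇q is F. ✓
2: ¬q is F, ◇q is F. ✗
3: ¬q is F, ◇q is T. ✓
Satisfying worlds: {1, 3}.

2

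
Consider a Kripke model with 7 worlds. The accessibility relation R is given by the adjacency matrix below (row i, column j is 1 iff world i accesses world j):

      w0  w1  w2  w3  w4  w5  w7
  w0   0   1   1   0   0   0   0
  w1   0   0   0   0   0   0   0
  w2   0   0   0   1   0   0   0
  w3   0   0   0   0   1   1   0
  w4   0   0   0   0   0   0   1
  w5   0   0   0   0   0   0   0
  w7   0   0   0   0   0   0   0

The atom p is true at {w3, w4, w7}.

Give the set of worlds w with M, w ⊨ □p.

{w1, w2, w4, w5, w7}

w0: successors {w1, w2}; p there: w1:F, w2:F. ✗
w1: no successors, so □p holds vacuously. ✓
w2: successors {w3}; p there: w3:T. ✓
w3: successors {w4, w5}; p there: w4:T, w5:F. ✗
w4: successors {w7}; p there: w7:T. ✓
w5: no successors, so □p holds vacuously. ✓
w7: no successors, so □p holds vacuously. ✓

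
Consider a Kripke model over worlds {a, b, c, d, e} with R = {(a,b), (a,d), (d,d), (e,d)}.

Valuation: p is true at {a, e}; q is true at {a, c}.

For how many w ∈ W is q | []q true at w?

3

a: q is T, []q is F. ✓
b: q is F, []q is T. ✓
c: q is T, []q is T. ✓
d: q is F, []q is F. ✗
e: q is F, []q is F. ✗
Satisfying worlds: {a, b, c}.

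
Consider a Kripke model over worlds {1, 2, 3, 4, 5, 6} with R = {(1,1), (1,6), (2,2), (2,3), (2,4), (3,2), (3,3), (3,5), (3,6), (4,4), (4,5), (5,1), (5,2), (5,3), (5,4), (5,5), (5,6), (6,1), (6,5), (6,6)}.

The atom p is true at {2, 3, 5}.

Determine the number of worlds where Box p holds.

0

1: successors {1, 6}; p there: 1:F, 6:F. ✗
2: successors {2, 3, 4}; p there: 2:T, 3:T, 4:F. ✗
3: successors {2, 3, 5, 6}; p there: 2:T, 3:T, 5:T, 6:F. ✗
4: successors {4, 5}; p there: 4:F, 5:T. ✗
5: successors {1, 2, 3, 4, 5, 6}; p there: 1:F, 2:T, 3:T, 4:F, 5:T, 6:F. ✗
6: successors {1, 5, 6}; p there: 1:F, 5:T, 6:F. ✗
Satisfying worlds: ∅.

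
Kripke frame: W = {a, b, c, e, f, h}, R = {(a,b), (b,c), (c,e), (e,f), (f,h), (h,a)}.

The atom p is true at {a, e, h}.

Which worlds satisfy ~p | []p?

{b, c, f, h}

a: ~p is F, []p is F. ✗
b: ~p is T, []p is F. ✓
c: ~p is T, []p is T. ✓
e: ~p is F, []p is F. ✗
f: ~p is T, []p is T. ✓
h: ~p is F, []p is T. ✓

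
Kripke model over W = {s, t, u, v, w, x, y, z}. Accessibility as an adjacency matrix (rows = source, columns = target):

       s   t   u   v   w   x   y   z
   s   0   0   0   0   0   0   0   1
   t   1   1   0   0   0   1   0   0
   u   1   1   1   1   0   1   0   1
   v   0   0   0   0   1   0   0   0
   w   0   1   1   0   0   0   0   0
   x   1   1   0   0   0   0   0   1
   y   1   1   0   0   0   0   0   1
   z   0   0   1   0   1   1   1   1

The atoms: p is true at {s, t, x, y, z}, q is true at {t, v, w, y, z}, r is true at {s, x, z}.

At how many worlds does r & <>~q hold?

2

s: r is T, <>~q is F. ✗
t: r is F, <>~q is T. ✗
u: r is F, <>~q is T. ✗
v: r is F, <>~q is F. ✗
w: r is F, <>~q is T. ✗
x: r is T, <>~q is T. ✓
y: r is F, <>~q is T. ✗
z: r is T, <>~q is T. ✓
Satisfying worlds: {x, z}.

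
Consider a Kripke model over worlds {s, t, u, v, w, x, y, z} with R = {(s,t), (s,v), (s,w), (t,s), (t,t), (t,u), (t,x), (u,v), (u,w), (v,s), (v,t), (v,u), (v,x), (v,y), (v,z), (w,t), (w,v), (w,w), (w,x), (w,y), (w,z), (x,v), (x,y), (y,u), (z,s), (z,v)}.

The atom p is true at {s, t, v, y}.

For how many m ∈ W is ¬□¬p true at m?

7

s: □¬p is F. ✓
t: □¬p is F. ✓
u: □¬p is F. ✓
v: □¬p is F. ✓
w: □¬p is F. ✓
x: □¬p is F. ✓
y: □¬p is T. ✗
z: □¬p is F. ✓
Satisfying worlds: {s, t, u, v, w, x, z}.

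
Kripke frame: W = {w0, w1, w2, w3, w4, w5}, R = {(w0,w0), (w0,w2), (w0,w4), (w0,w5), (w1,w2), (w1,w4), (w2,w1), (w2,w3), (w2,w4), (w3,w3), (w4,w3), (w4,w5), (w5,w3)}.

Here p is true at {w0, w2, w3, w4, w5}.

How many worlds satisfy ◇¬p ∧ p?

1

w0: ◇¬p is F, p is T. ✗
w1: ◇¬p is F, p is F. ✗
w2: ◇¬p is T, p is T. ✓
w3: ◇¬p is F, p is T. ✗
w4: ◇¬p is F, p is T. ✗
w5: ◇¬p is F, p is T. ✗
Satisfying worlds: {w2}.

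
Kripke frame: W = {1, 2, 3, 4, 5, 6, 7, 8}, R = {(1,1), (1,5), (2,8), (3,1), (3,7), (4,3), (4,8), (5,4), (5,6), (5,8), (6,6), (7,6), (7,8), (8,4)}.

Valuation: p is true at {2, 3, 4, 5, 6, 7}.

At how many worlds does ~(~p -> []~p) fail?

1: ~p -> []~p is F. ✓
2: ~p -> []~p is T. ✗
3: ~p -> []~p is T. ✗
4: ~p -> []~p is T. ✗
5: ~p -> []~p is T. ✗
6: ~p -> []~p is T. ✗
7: ~p -> []~p is T. ✗
8: ~p -> []~p is F. ✓
Satisfying worlds: {1, 8}.
So ~(~p -> []~p) fails at the other 6 worlds.

6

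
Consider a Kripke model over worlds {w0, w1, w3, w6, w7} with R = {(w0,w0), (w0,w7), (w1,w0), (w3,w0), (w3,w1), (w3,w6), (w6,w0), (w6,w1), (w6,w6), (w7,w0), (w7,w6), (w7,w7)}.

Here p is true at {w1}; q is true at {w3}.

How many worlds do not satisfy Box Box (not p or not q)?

0

w0: successors {w0, w7}; Box (not p or not q) there: w0:T, w7:T. ✓
w1: successors {w0}; Box (not p or not q) there: w0:T. ✓
w3: successors {w0, w1, w6}; Box (not p or not q) there: w0:T, w1:T, w6:T. ✓
w6: successors {w0, w1, w6}; Box (not p or not q) there: w0:T, w1:T, w6:T. ✓
w7: successors {w0, w6, w7}; Box (not p or not q) there: w0:T, w6:T, w7:T. ✓
Satisfying worlds: {w0, w1, w3, w6, w7}.
So Box Box (not p or not q) fails at the other 0 worlds.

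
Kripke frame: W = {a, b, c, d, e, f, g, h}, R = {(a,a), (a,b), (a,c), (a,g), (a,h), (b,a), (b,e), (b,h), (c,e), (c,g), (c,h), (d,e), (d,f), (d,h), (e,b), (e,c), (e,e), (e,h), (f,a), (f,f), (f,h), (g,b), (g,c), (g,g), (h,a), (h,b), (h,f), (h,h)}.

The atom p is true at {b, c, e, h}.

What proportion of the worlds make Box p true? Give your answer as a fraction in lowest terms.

1/8

a: successors {a, b, c, g, h}; p there: a:F, b:T, c:T, g:F, h:T. ✗
b: successors {a, e, h}; p there: a:F, e:T, h:T. ✗
c: successors {e, g, h}; p there: e:T, g:F, h:T. ✗
d: successors {e, f, h}; p there: e:T, f:F, h:T. ✗
e: successors {b, c, e, h}; p there: b:T, c:T, e:T, h:T. ✓
f: successors {a, f, h}; p there: a:F, f:F, h:T. ✗
g: successors {b, c, g}; p there: b:T, c:T, g:F. ✗
h: successors {a, b, f, h}; p there: a:F, b:T, f:F, h:T. ✗
That's 1 of 8 worlds, so 1/8.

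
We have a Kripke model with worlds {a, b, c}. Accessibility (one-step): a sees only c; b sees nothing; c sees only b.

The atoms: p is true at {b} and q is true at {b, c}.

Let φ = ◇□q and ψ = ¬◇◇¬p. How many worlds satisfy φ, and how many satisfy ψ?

2 and 3

For ◇□q:
a: successors {c}; □q there: c:T. ✓
b: no successors, so ◇□q fails. ✗
c: successors {b}; □q there: b:T. ✓
— 2 worlds.
For ¬◇◇¬p:
a: ◇◇¬p is F. ✓
b: ◇◇¬p is F. ✓
c: ◇◇¬p is F. ✓
— 3 worlds.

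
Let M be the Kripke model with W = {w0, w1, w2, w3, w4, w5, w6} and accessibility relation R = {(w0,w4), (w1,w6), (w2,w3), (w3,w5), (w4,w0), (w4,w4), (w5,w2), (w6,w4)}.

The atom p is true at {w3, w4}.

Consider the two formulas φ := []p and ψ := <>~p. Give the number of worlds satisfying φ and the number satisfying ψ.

3 and 4

For []p:
w0: successors {w4}; p there: w4:T. ✓
w1: successors {w6}; p there: w6:F. ✗
w2: successors {w3}; p there: w3:T. ✓
w3: successors {w5}; p there: w5:F. ✗
w4: successors {w0, w4}; p there: w0:F, w4:T. ✗
w5: successors {w2}; p there: w2:F. ✗
w6: successors {w4}; p there: w4:T. ✓
— 3 worlds.
For <>~p:
w0: successors {w4}; ~p there: w4:F. ✗
w1: successors {w6}; ~p there: w6:T. ✓
w2: successors {w3}; ~p there: w3:F. ✗
w3: successors {w5}; ~p there: w5:T. ✓
w4: successors {w0, w4}; ~p there: w0:T, w4:F. ✓
w5: successors {w2}; ~p there: w2:T. ✓
w6: successors {w4}; ~p there: w4:F. ✗
— 4 worlds.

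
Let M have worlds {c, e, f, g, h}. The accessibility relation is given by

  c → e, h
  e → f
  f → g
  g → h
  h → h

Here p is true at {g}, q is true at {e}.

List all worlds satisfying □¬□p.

c: successors {e, h}; ¬□p there: e:T, h:T. ✓
e: successors {f}; ¬□p there: f:F. ✗
f: successors {g}; ¬□p there: g:T. ✓
g: successors {h}; ¬□p there: h:T. ✓
h: successors {h}; ¬□p there: h:T. ✓

{c, f, g, h}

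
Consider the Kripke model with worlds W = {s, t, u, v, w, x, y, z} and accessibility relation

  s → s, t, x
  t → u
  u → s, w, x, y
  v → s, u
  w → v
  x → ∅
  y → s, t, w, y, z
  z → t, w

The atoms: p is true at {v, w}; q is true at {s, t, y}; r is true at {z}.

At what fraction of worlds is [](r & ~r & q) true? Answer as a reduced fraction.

1/8

s: successors {s, t, x}; r & ~r & q there: s:F, t:F, x:F. ✗
t: successors {u}; r & ~r & q there: u:F. ✗
u: successors {s, w, x, y}; r & ~r & q there: s:F, w:F, x:F, y:F. ✗
v: successors {s, u}; r & ~r & q there: s:F, u:F. ✗
w: successors {v}; r & ~r & q there: v:F. ✗
x: no successors, so [](r & ~r & q) holds vacuously. ✓
y: successors {s, t, w, y, z}; r & ~r & q there: s:F, t:F, w:F, y:F, z:F. ✗
z: successors {t, w}; r & ~r & q there: t:F, w:F. ✗
That's 1 of 8 worlds, so 1/8.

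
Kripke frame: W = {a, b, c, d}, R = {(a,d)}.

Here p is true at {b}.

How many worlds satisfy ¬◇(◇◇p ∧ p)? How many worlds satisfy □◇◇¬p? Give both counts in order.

For ¬◇(◇◇p ∧ p):
a: ◇(◇◇p ∧ p) is F. ✓
b: ◇(◇◇p ∧ p) is F. ✓
c: ◇(◇◇p ∧ p) is F. ✓
d: ◇(◇◇p ∧ p) is F. ✓
— 4 worlds.
For □◇◇¬p:
a: successors {d}; ◇◇¬p there: d:F. ✗
b: no successors, so □◇◇¬p holds vacuously. ✓
c: no successors, so □◇◇¬p holds vacuously. ✓
d: no successors, so □◇◇¬p holds vacuously. ✓
— 3 worlds.

4 and 3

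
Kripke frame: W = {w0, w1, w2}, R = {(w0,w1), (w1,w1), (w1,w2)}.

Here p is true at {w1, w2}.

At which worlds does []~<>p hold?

{w2}

w0: successors {w1}; ~<>p there: w1:F. ✗
w1: successors {w1, w2}; ~<>p there: w1:F, w2:T. ✗
w2: no successors, so []~<>p holds vacuously. ✓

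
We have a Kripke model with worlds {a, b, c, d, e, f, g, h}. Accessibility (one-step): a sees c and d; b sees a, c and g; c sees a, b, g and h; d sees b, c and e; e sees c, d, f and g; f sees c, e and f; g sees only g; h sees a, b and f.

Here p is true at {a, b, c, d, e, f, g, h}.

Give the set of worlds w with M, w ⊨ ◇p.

a: successors {c, d}; p there: c:T, d:T. ✓
b: successors {a, c, g}; p there: a:T, c:T, g:T. ✓
c: successors {a, b, g, h}; p there: a:T, b:T, g:T, h:T. ✓
d: successors {b, c, e}; p there: b:T, c:T, e:T. ✓
e: successors {c, d, f, g}; p there: c:T, d:T, f:T, g:T. ✓
f: successors {c, e, f}; p there: c:T, e:T, f:T. ✓
g: successors {g}; p there: g:T. ✓
h: successors {a, b, f}; p there: a:T, b:T, f:T. ✓

{a, b, c, d, e, f, g, h}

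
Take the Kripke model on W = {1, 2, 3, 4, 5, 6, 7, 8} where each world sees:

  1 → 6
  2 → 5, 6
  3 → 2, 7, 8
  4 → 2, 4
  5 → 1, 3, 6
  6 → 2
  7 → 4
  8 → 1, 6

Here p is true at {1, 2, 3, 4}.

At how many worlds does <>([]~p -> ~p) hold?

1: successors {6}; []~p -> ~p there: 6:T. ✓
2: successors {5, 6}; []~p -> ~p there: 5:T, 6:T. ✓
3: successors {2, 7, 8}; []~p -> ~p there: 2:F, 7:T, 8:T. ✓
4: successors {2, 4}; []~p -> ~p there: 2:F, 4:T. ✓
5: successors {1, 3, 6}; []~p -> ~p there: 1:F, 3:T, 6:T. ✓
6: successors {2}; []~p -> ~p there: 2:F. ✗
7: successors {4}; []~p -> ~p there: 4:T. ✓
8: successors {1, 6}; []~p -> ~p there: 1:F, 6:T. ✓
Satisfying worlds: {1, 2, 3, 4, 5, 7, 8}.

7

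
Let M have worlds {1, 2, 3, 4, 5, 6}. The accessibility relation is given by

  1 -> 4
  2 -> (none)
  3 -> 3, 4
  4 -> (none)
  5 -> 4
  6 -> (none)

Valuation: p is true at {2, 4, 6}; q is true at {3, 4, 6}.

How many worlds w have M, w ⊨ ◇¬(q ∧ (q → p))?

1

1: successors {4}; ¬(q ∧ (q → p)) there: 4:F. ✗
2: no successors, so ◇¬(q ∧ (q → p)) fails. ✗
3: successors {3, 4}; ¬(q ∧ (q → p)) there: 3:T, 4:F. ✓
4: no successors, so ◇¬(q ∧ (q → p)) fails. ✗
5: successors {4}; ¬(q ∧ (q → p)) there: 4:F. ✗
6: no successors, so ◇¬(q ∧ (q → p)) fails. ✗
Satisfying worlds: {3}.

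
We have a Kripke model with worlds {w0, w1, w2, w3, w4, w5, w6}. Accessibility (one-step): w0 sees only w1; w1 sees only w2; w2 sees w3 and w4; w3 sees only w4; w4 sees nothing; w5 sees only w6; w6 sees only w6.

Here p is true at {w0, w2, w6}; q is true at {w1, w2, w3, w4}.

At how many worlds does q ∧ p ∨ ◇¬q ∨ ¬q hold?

w0: q ∧ p is F, ◇¬q ∨ ¬q is T. ✓
w1: q ∧ p is F, ◇¬q ∨ ¬q is F. ✗
w2: q ∧ p is T, ◇¬q ∨ ¬q is F. ✓
w3: q ∧ p is F, ◇¬q ∨ ¬q is F. ✗
w4: q ∧ p is F, ◇¬q ∨ ¬q is F. ✗
w5: q ∧ p is F, ◇¬q ∨ ¬q is T. ✓
w6: q ∧ p is F, ◇¬q ∨ ¬q is T. ✓
Satisfying worlds: {w0, w2, w5, w6}.

4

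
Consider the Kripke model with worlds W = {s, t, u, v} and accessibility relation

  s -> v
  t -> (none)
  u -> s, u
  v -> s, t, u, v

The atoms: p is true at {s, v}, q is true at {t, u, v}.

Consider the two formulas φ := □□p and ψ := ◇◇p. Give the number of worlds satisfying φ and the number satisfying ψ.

For □□p:
s: successors {v}; □p there: v:F. ✗
t: no successors, so □□p holds vacuously. ✓
u: successors {s, u}; □p there: s:T, u:F. ✗
v: successors {s, t, u, v}; □p there: s:T, t:T, u:F, v:F. ✗
— 1 world.
For ◇◇p:
s: successors {v}; ◇p there: v:T. ✓
t: no successors, so ◇◇p fails. ✗
u: successors {s, u}; ◇p there: s:T, u:T. ✓
v: successors {s, t, u, v}; ◇p there: s:T, t:F, u:T, v:T. ✓
— 3 worlds.

1 and 3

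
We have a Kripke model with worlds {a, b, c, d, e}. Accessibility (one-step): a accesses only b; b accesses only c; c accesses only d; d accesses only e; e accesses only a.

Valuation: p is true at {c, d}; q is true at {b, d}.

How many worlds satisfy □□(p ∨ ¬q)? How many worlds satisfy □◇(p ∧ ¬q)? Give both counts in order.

4 and 1

For □□(p ∨ ¬q):
a: successors {b}; □(p ∨ ¬q) there: b:T. ✓
b: successors {c}; □(p ∨ ¬q) there: c:T. ✓
c: successors {d}; □(p ∨ ¬q) there: d:T. ✓
d: successors {e}; □(p ∨ ¬q) there: e:T. ✓
e: successors {a}; □(p ∨ ¬q) there: a:F. ✗
— 4 worlds.
For □◇(p ∧ ¬q):
a: successors {b}; ◇(p ∧ ¬q) there: b:T. ✓
b: successors {c}; ◇(p ∧ ¬q) there: c:F. ✗
c: successors {d}; ◇(p ∧ ¬q) there: d:F. ✗
d: successors {e}; ◇(p ∧ ¬q) there: e:F. ✗
e: successors {a}; ◇(p ∧ ¬q) there: a:F. ✗
— 1 world.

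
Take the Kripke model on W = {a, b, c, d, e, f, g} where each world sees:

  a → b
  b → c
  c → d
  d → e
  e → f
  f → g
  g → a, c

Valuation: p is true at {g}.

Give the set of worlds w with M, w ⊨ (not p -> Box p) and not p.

a: not p -> Box p is F, not p is T. ✗
b: not p -> Box p is F, not p is T. ✗
c: not p -> Box p is F, not p is T. ✗
d: not p -> Box p is F, not p is T. ✗
e: not p -> Box p is F, not p is T. ✗
f: not p -> Box p is T, not p is T. ✓
g: not p -> Box p is T, not p is F. ✗

{f}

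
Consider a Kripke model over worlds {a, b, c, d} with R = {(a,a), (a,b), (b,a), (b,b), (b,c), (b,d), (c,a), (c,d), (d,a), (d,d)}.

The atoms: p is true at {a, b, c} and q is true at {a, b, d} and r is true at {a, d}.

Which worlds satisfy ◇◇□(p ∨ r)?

{a, b, c, d}

a: successors {a, b}; ◇□(p ∨ r) there: a:T, b:T. ✓
b: successors {a, b, c, d}; ◇□(p ∨ r) there: a:T, b:T, c:T, d:T. ✓
c: successors {a, d}; ◇□(p ∨ r) there: a:T, d:T. ✓
d: successors {a, d}; ◇□(p ∨ r) there: a:T, d:T. ✓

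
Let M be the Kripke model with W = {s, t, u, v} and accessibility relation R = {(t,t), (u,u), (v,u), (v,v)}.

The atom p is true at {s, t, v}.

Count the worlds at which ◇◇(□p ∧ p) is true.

s: no successors, so ◇◇(□p ∧ p) fails. ✗
t: successors {t}; ◇(□p ∧ p) there: t:T. ✓
u: successors {u}; ◇(□p ∧ p) there: u:F. ✗
v: successors {u, v}; ◇(□p ∧ p) there: u:F, v:F. ✗
Satisfying worlds: {t}.

1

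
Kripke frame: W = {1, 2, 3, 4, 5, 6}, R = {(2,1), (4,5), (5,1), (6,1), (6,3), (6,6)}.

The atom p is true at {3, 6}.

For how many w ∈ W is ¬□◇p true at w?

1: □◇p is T. ✗
2: □◇p is F. ✓
3: □◇p is T. ✗
4: □◇p is F. ✓
5: □◇p is F. ✓
6: □◇p is F. ✓
Satisfying worlds: {2, 4, 5, 6}.

4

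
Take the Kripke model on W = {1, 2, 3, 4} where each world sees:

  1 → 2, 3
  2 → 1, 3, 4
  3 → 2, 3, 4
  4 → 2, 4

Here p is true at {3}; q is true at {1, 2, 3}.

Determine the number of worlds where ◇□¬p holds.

1: successors {2, 3}; □¬p there: 2:F, 3:F. ✗
2: successors {1, 3, 4}; □¬p there: 1:F, 3:F, 4:T. ✓
3: successors {2, 3, 4}; □¬p there: 2:F, 3:F, 4:T. ✓
4: successors {2, 4}; □¬p there: 2:F, 4:T. ✓
Satisfying worlds: {2, 3, 4}.

3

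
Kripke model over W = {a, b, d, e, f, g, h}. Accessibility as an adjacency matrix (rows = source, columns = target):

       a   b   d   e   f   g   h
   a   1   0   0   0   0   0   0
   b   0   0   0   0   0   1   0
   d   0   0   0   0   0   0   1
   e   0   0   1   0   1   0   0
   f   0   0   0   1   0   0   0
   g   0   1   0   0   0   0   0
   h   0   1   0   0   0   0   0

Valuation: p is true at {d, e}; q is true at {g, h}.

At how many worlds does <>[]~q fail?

2

a: successors {a}; []~q there: a:T. ✓
b: successors {g}; []~q there: g:T. ✓
d: successors {h}; []~q there: h:T. ✓
e: successors {d, f}; []~q there: d:F, f:T. ✓
f: successors {e}; []~q there: e:T. ✓
g: successors {b}; []~q there: b:F. ✗
h: successors {b}; []~q there: b:F. ✗
Satisfying worlds: {a, b, d, e, f}.
So <>[]~q fails at the other 2 worlds.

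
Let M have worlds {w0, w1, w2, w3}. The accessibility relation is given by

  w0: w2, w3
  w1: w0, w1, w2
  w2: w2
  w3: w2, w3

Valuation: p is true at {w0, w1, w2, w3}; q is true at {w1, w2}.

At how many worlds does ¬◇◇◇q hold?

w0: ◇◇◇q is T. ✗
w1: ◇◇◇q is T. ✗
w2: ◇◇◇q is T. ✗
w3: ◇◇◇q is T. ✗
Satisfying worlds: ∅.

0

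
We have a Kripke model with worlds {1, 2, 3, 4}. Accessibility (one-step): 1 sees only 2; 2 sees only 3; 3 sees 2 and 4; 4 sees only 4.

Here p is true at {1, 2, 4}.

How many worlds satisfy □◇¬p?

1

1: successors {2}; ◇¬p there: 2:T. ✓
2: successors {3}; ◇¬p there: 3:F. ✗
3: successors {2, 4}; ◇¬p there: 2:T, 4:F. ✗
4: successors {4}; ◇¬p there: 4:F. ✗
Satisfying worlds: {1}.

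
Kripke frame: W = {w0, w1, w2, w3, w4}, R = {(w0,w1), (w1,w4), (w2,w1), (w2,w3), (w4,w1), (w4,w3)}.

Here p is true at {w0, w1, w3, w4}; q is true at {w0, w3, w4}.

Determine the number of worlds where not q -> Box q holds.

4

w0: not q is F, Box q is F. ✓
w1: not q is T, Box q is T. ✓
w2: not q is T, Box q is F. ✗
w3: not q is F, Box q is T. ✓
w4: not q is F, Box q is F. ✓
Satisfying worlds: {w0, w1, w3, w4}.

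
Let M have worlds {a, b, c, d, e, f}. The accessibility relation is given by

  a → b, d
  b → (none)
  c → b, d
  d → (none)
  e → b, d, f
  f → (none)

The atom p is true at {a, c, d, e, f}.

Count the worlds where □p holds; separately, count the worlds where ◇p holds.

For □p:
a: successors {b, d}; p there: b:F, d:T. ✗
b: no successors, so □p holds vacuously. ✓
c: successors {b, d}; p there: b:F, d:T. ✗
d: no successors, so □p holds vacuously. ✓
e: successors {b, d, f}; p there: b:F, d:T, f:T. ✗
f: no successors, so □p holds vacuously. ✓
— 3 worlds.
For ◇p:
a: successors {b, d}; p there: b:F, d:T. ✓
b: no successors, so ◇p fails. ✗
c: successors {b, d}; p there: b:F, d:T. ✓
d: no successors, so ◇p fails. ✗
e: successors {b, d, f}; p there: b:F, d:T, f:T. ✓
f: no successors, so ◇p fails. ✗
— 3 worlds.

3 and 3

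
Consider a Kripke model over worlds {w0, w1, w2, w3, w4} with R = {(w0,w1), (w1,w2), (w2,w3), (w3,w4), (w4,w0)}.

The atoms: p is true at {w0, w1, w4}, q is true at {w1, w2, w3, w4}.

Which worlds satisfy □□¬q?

w0: successors {w1}; □¬q there: w1:F. ✗
w1: successors {w2}; □¬q there: w2:F. ✗
w2: successors {w3}; □¬q there: w3:F. ✗
w3: successors {w4}; □¬q there: w4:T. ✓
w4: successors {w0}; □¬q there: w0:F. ✗

{w3}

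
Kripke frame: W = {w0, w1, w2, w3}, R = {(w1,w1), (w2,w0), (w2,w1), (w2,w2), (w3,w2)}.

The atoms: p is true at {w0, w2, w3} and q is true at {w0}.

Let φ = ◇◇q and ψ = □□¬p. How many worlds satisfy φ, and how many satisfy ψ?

For ◇◇q:
w0: no successors, so ◇◇q fails. ✗
w1: successors {w1}; ◇q there: w1:F. ✗
w2: successors {w0, w1, w2}; ◇q there: w0:F, w1:F, w2:T. ✓
w3: successors {w2}; ◇q there: w2:T. ✓
— 2 worlds.
For □□¬p:
w0: no successors, so □□¬p holds vacuously. ✓
w1: successors {w1}; □¬p there: w1:T. ✓
w2: successors {w0, w1, w2}; □¬p there: w0:T, w1:T, w2:F. ✗
w3: successors {w2}; □¬p there: w2:F. ✗
— 2 worlds.

2 and 2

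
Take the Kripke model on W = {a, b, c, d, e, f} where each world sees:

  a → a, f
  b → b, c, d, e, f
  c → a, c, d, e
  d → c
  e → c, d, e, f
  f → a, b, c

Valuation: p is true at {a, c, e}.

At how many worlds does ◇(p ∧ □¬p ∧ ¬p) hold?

0

a: successors {a, f}; p ∧ □¬p ∧ ¬p there: a:F, f:F. ✗
b: successors {b, c, d, e, f}; p ∧ □¬p ∧ ¬p there: b:F, c:F, d:F, e:F, f:F. ✗
c: successors {a, c, d, e}; p ∧ □¬p ∧ ¬p there: a:F, c:F, d:F, e:F. ✗
d: successors {c}; p ∧ □¬p ∧ ¬p there: c:F. ✗
e: successors {c, d, e, f}; p ∧ □¬p ∧ ¬p there: c:F, d:F, e:F, f:F. ✗
f: successors {a, b, c}; p ∧ □¬p ∧ ¬p there: a:F, b:F, c:F. ✗
Satisfying worlds: ∅.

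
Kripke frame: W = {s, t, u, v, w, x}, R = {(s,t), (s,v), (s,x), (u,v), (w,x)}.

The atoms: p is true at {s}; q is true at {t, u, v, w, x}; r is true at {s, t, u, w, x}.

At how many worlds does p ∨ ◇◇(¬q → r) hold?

s: p is T, ◇◇(¬q → r) is F. ✓
t: p is F, ◇◇(¬q → r) is F. ✗
u: p is F, ◇◇(¬q → r) is F. ✗
v: p is F, ◇◇(¬q → r) is F. ✗
w: p is F, ◇◇(¬q → r) is F. ✗
x: p is F, ◇◇(¬q → r) is F. ✗
Satisfying worlds: {s}.

1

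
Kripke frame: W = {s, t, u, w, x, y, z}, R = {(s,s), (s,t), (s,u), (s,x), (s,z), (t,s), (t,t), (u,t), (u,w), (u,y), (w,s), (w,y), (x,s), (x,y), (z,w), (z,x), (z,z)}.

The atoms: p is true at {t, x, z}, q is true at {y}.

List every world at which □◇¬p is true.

{s, t, y, z}

s: successors {s, t, u, x, z}; ◇¬p there: s:T, t:T, u:T, x:T, z:T. ✓
t: successors {s, t}; ◇¬p there: s:T, t:T. ✓
u: successors {t, w, y}; ◇¬p there: t:T, w:T, y:F. ✗
w: successors {s, y}; ◇¬p there: s:T, y:F. ✗
x: successors {s, y}; ◇¬p there: s:T, y:F. ✗
y: no successors, so □◇¬p holds vacuously. ✓
z: successors {w, x, z}; ◇¬p there: w:T, x:T, z:T. ✓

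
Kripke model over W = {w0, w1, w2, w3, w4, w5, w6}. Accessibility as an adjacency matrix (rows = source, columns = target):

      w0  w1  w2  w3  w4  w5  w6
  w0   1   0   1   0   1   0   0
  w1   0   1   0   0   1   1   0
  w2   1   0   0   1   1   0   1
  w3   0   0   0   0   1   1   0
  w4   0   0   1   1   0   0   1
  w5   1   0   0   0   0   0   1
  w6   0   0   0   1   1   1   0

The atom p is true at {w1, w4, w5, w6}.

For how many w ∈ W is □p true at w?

w0: successors {w0, w2, w4}; p there: w0:F, w2:F, w4:T. ✗
w1: successors {w1, w4, w5}; p there: w1:T, w4:T, w5:T. ✓
w2: successors {w0, w3, w4, w6}; p there: w0:F, w3:F, w4:T, w6:T. ✗
w3: successors {w4, w5}; p there: w4:T, w5:T. ✓
w4: successors {w2, w3, w6}; p there: w2:F, w3:F, w6:T. ✗
w5: successors {w0, w6}; p there: w0:F, w6:T. ✗
w6: successors {w3, w4, w5}; p there: w3:F, w4:T, w5:T. ✗
Satisfying worlds: {w1, w3}.

2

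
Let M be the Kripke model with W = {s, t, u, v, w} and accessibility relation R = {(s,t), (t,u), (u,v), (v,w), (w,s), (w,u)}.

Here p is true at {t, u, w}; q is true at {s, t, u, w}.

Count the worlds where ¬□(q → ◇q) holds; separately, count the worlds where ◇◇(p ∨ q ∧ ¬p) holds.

2 and 4

For ¬□(q → ◇q):
s: □(q → ◇q) is T. ✗
t: □(q → ◇q) is F. ✓
u: □(q → ◇q) is T. ✗
v: □(q → ◇q) is T. ✗
w: □(q → ◇q) is F. ✓
— 2 worlds.
For ◇◇(p ∨ q ∧ ¬p):
s: successors {t}; ◇(p ∨ q ∧ ¬p) there: t:T. ✓
t: successors {u}; ◇(p ∨ q ∧ ¬p) there: u:F. ✗
u: successors {v}; ◇(p ∨ q ∧ ¬p) there: v:T. ✓
v: successors {w}; ◇(p ∨ q ∧ ¬p) there: w:T. ✓
w: successors {s, u}; ◇(p ∨ q ∧ ¬p) there: s:T, u:F. ✓
— 4 worlds.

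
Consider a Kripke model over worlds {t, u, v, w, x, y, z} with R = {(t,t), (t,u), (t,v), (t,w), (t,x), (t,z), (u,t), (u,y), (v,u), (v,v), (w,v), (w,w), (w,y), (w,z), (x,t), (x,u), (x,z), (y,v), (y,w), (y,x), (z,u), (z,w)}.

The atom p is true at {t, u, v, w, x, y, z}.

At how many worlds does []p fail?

t: successors {t, u, v, w, x, z}; p there: t:T, u:T, v:T, w:T, x:T, z:T. ✓
u: successors {t, y}; p there: t:T, y:T. ✓
v: successors {u, v}; p there: u:T, v:T. ✓
w: successors {v, w, y, z}; p there: v:T, w:T, y:T, z:T. ✓
x: successors {t, u, z}; p there: t:T, u:T, z:T. ✓
y: successors {v, w, x}; p there: v:T, w:T, x:T. ✓
z: successors {u, w}; p there: u:T, w:T. ✓
Satisfying worlds: {t, u, v, w, x, y, z}.
So []p fails at the other 0 worlds.

0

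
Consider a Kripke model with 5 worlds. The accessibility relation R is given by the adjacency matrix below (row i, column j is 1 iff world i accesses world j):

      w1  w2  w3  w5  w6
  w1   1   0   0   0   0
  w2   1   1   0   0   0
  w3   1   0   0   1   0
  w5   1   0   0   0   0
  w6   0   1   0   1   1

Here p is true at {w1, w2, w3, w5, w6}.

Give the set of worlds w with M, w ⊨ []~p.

w1: successors {w1}; ~p there: w1:F. ✗
w2: successors {w1, w2}; ~p there: w1:F, w2:F. ✗
w3: successors {w1, w5}; ~p there: w1:F, w5:F. ✗
w5: successors {w1}; ~p there: w1:F. ✗
w6: successors {w2, w5, w6}; ~p there: w2:F, w5:F, w6:F. ✗

∅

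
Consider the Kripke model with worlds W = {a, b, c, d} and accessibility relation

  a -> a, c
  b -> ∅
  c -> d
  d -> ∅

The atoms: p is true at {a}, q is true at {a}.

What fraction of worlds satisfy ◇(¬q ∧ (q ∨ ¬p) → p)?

1/4

a: successors {a, c}; ¬q ∧ (q ∨ ¬p) → p there: a:T, c:F. ✓
b: no successors, so ◇(¬q ∧ (q ∨ ¬p) → p) fails. ✗
c: successors {d}; ¬q ∧ (q ∨ ¬p) → p there: d:F. ✗
d: no successors, so ◇(¬q ∧ (q ∨ ¬p) → p) fails. ✗
That's 1 of 4 worlds, so 1/4.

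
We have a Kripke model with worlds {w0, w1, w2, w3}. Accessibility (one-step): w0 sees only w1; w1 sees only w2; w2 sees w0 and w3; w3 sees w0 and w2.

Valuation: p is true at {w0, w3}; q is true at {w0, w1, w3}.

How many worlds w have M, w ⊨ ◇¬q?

2

w0: successors {w1}; ¬q there: w1:F. ✗
w1: successors {w2}; ¬q there: w2:T. ✓
w2: successors {w0, w3}; ¬q there: w0:F, w3:F. ✗
w3: successors {w0, w2}; ¬q there: w0:F, w2:T. ✓
Satisfying worlds: {w1, w3}.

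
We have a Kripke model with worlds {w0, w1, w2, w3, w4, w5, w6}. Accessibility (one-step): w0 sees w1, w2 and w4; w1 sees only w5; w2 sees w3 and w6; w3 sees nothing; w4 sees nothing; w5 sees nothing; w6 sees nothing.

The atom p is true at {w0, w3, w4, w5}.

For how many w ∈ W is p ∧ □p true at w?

w0: p is T, □p is F. ✗
w1: p is F, □p is T. ✗
w2: p is F, □p is F. ✗
w3: p is T, □p is T. ✓
w4: p is T, □p is T. ✓
w5: p is T, □p is T. ✓
w6: p is F, □p is T. ✗
Satisfying worlds: {w3, w4, w5}.

3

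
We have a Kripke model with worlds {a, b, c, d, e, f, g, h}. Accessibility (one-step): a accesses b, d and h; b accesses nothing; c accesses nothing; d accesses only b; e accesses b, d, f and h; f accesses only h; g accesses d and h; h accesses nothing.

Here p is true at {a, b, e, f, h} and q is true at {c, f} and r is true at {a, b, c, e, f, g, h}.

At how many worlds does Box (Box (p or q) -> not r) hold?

3

a: successors {b, d, h}; Box (p or q) -> not r there: b:F, d:T, h:F. ✗
b: no successors, so Box (Box (p or q) -> not r) holds vacuously. ✓
c: no successors, so Box (Box (p or q) -> not r) holds vacuously. ✓
d: successors {b}; Box (p or q) -> not r there: b:F. ✗
e: successors {b, d, f, h}; Box (p or q) -> not r there: b:F, d:T, f:F, h:F. ✗
f: successors {h}; Box (p or q) -> not r there: h:F. ✗
g: successors {d, h}; Box (p or q) -> not r there: d:T, h:F. ✗
h: no successors, so Box (Box (p or q) -> not r) holds vacuously. ✓
Satisfying worlds: {b, c, h}.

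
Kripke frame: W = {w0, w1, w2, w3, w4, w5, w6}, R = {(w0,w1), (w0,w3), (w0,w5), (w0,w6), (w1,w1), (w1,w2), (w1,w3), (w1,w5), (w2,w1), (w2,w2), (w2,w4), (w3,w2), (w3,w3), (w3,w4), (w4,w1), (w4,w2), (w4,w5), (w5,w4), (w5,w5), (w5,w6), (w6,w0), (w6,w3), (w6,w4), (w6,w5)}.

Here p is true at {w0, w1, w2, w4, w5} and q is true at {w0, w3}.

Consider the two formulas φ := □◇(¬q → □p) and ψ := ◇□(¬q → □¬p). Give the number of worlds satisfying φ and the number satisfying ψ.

For □◇(¬q → □p):
w0: successors {w1, w3, w5, w6}; ◇(¬q → □p) there: w1:T, w3:T, w5:T, w6:T. ✓
w1: successors {w1, w2, w3, w5}; ◇(¬q → □p) there: w1:T, w2:T, w3:T, w5:T. ✓
w2: successors {w1, w2, w4}; ◇(¬q → □p) there: w1:T, w2:T, w4:T. ✓
w3: successors {w2, w3, w4}; ◇(¬q → □p) there: w2:T, w3:T, w4:T. ✓
w4: successors {w1, w2, w5}; ◇(¬q → □p) there: w1:T, w2:T, w5:T. ✓
w5: successors {w4, w5, w6}; ◇(¬q → □p) there: w4:T, w5:T, w6:T. ✓
w6: successors {w0, w3, w4, w5}; ◇(¬q → □p) there: w0:T, w3:T, w4:T, w5:T. ✓
— 7 worlds.
For ◇□(¬q → □¬p):
w0: successors {w1, w3, w5, w6}; □(¬q → □¬p) there: w1:F, w3:F, w5:F, w6:F. ✗
w1: successors {w1, w2, w3, w5}; □(¬q → □¬p) there: w1:F, w2:F, w3:F, w5:F. ✗
w2: successors {w1, w2, w4}; □(¬q → □¬p) there: w1:F, w2:F, w4:F. ✗
w3: successors {w2, w3, w4}; □(¬q → □¬p) there: w2:F, w3:F, w4:F. ✗
w4: successors {w1, w2, w5}; □(¬q → □¬p) there: w1:F, w2:F, w5:F. ✗
w5: successors {w4, w5, w6}; □(¬q → □¬p) there: w4:F, w5:F, w6:F. ✗
w6: successors {w0, w3, w4, w5}; □(¬q → □¬p) there: w0:F, w3:F, w4:F, w5:F. ✗
— 0 worlds.

7 and 0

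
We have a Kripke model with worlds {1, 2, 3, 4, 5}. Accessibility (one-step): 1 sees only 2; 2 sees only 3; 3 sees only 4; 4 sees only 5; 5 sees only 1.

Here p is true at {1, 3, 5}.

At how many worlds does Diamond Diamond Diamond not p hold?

1: successors {2}; Diamond Diamond not p there: 2:T. ✓
2: successors {3}; Diamond Diamond not p there: 3:F. ✗
3: successors {4}; Diamond Diamond not p there: 4:F. ✗
4: successors {5}; Diamond Diamond not p there: 5:T. ✓
5: successors {1}; Diamond Diamond not p there: 1:F. ✗
Satisfying worlds: {1, 4}.

2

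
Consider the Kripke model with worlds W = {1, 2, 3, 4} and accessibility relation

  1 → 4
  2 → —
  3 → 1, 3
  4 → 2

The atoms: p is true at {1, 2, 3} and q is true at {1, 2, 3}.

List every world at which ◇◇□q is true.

1: successors {4}; ◇□q there: 4:T. ✓
2: no successors, so ◇◇□q fails. ✗
3: successors {1, 3}; ◇□q there: 1:T, 3:T. ✓
4: successors {2}; ◇□q there: 2:F. ✗

{1, 3}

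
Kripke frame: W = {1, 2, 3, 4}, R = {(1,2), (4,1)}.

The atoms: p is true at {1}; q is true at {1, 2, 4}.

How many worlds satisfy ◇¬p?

1

1: successors {2}; ¬p there: 2:T. ✓
2: no successors, so ◇¬p fails. ✗
3: no successors, so ◇¬p fails. ✗
4: successors {1}; ¬p there: 1:F. ✗
Satisfying worlds: {1}.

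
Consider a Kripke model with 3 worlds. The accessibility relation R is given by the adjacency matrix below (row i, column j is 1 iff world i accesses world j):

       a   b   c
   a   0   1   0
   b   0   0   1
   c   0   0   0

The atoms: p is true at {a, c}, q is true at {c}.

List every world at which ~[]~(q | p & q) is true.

{b}

a: []~(q | p & q) is T. ✗
b: []~(q | p & q) is F. ✓
c: []~(q | p & q) is T. ✗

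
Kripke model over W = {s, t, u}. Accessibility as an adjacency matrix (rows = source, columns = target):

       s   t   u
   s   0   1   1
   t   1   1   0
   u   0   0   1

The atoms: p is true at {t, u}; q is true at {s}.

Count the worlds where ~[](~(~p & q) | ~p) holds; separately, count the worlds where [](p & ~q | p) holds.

For ~[](~(~p & q) | ~p):
s: [](~(~p & q) | ~p) is T. ✗
t: [](~(~p & q) | ~p) is T. ✗
u: [](~(~p & q) | ~p) is T. ✗
— 0 worlds.
For [](p & ~q | p):
s: successors {t, u}; p & ~q | p there: t:T, u:T. ✓
t: successors {s, t}; p & ~q | p there: s:F, t:T. ✗
u: successors {u}; p & ~q | p there: u:T. ✓
— 2 worlds.

0 and 2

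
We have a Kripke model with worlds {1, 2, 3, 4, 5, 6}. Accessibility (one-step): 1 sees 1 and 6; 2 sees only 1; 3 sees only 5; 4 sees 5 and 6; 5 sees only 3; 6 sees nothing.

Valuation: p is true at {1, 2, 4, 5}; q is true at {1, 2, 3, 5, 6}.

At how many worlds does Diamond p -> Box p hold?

4

1: Diamond p is T, Box p is F. ✗
2: Diamond p is T, Box p is T. ✓
3: Diamond p is T, Box p is T. ✓
4: Diamond p is T, Box p is F. ✗
5: Diamond p is F, Box p is F. ✓
6: Diamond p is F, Box p is T. ✓
Satisfying worlds: {2, 3, 5, 6}.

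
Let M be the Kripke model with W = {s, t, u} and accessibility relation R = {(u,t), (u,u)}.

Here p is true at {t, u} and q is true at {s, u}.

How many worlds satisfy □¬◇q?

s: no successors, so □¬◇q holds vacuously. ✓
t: no successors, so □¬◇q holds vacuously. ✓
u: successors {t, u}; ¬◇q there: t:T, u:F. ✗
Satisfying worlds: {s, t}.

2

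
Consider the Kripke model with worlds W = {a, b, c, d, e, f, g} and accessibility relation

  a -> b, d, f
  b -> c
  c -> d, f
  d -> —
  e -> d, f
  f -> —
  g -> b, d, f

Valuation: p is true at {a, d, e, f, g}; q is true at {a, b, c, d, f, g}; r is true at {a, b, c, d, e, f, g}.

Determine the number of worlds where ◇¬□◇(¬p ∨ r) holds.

a: successors {b, d, f}; ¬□◇(¬p ∨ r) there: b:F, d:F, f:F. ✗
b: successors {c}; ¬□◇(¬p ∨ r) there: c:T. ✓
c: successors {d, f}; ¬□◇(¬p ∨ r) there: d:F, f:F. ✗
d: no successors, so ◇¬□◇(¬p ∨ r) fails. ✗
e: successors {d, f}; ¬□◇(¬p ∨ r) there: d:F, f:F. ✗
f: no successors, so ◇¬□◇(¬p ∨ r) fails. ✗
g: successors {b, d, f}; ¬□◇(¬p ∨ r) there: b:F, d:F, f:F. ✗
Satisfying worlds: {b}.

1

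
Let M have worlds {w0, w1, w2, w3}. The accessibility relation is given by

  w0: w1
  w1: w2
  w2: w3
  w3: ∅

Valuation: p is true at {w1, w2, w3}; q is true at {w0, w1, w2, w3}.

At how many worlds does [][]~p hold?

w0: successors {w1}; []~p there: w1:F. ✗
w1: successors {w2}; []~p there: w2:F. ✗
w2: successors {w3}; []~p there: w3:T. ✓
w3: no successors, so [][]~p holds vacuously. ✓
Satisfying worlds: {w2, w3}.

2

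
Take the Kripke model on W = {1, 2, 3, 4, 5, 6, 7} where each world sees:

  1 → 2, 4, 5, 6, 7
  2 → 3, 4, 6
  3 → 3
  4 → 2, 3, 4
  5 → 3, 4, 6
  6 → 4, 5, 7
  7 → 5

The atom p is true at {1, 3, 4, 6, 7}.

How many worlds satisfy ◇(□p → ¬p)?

6

1: successors {2, 4, 5, 6, 7}; □p → ¬p there: 2:T, 4:T, 5:T, 6:T, 7:T. ✓
2: successors {3, 4, 6}; □p → ¬p there: 3:F, 4:T, 6:T. ✓
3: successors {3}; □p → ¬p there: 3:F. ✗
4: successors {2, 3, 4}; □p → ¬p there: 2:T, 3:F, 4:T. ✓
5: successors {3, 4, 6}; □p → ¬p there: 3:F, 4:T, 6:T. ✓
6: successors {4, 5, 7}; □p → ¬p there: 4:T, 5:T, 7:T. ✓
7: successors {5}; □p → ¬p there: 5:T. ✓
Satisfying worlds: {1, 2, 4, 5, 6, 7}.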